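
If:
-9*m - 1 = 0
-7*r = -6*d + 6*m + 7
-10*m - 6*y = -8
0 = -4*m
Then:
No Solution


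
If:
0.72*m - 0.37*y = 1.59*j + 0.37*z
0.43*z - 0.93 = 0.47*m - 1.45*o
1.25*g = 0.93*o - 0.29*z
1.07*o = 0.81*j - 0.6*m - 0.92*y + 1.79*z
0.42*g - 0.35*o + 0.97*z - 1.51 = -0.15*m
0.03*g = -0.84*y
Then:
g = 0.64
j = 1.09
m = 3.04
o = 1.25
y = -0.02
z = 1.26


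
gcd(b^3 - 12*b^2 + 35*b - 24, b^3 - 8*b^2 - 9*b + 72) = b^2 - 11*b + 24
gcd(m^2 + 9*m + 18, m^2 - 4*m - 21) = m + 3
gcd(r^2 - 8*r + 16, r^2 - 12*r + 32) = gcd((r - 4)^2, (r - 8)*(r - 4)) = r - 4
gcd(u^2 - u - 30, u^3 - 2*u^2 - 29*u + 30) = u^2 - u - 30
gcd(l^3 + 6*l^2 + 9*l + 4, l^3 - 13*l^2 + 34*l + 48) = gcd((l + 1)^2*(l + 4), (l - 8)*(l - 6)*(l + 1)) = l + 1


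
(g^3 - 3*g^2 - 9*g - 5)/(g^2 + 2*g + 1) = g - 5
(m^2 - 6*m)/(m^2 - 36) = m/(m + 6)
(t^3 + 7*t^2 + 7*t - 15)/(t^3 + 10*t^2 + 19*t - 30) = (t + 3)/(t + 6)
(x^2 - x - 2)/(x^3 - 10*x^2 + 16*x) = (x + 1)/(x*(x - 8))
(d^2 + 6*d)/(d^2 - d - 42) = d/(d - 7)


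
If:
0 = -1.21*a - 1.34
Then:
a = -1.11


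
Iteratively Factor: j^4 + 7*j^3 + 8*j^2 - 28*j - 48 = (j + 2)*(j^3 + 5*j^2 - 2*j - 24) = (j + 2)*(j + 4)*(j^2 + j - 6) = (j - 2)*(j + 2)*(j + 4)*(j + 3)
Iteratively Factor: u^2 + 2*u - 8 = (u - 2)*(u + 4)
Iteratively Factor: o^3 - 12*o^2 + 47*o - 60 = (o - 5)*(o^2 - 7*o + 12) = (o - 5)*(o - 4)*(o - 3)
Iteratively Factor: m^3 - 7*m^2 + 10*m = (m - 5)*(m^2 - 2*m) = m*(m - 5)*(m - 2)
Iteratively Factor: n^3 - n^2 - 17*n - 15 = (n + 3)*(n^2 - 4*n - 5) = (n + 1)*(n + 3)*(n - 5)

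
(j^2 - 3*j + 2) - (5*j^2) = -4*j^2 - 3*j + 2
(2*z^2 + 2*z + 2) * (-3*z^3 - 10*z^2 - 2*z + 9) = -6*z^5 - 26*z^4 - 30*z^3 - 6*z^2 + 14*z + 18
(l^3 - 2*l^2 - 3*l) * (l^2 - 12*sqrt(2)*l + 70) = l^5 - 12*sqrt(2)*l^4 - 2*l^4 + 24*sqrt(2)*l^3 + 67*l^3 - 140*l^2 + 36*sqrt(2)*l^2 - 210*l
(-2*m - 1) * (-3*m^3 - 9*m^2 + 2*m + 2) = 6*m^4 + 21*m^3 + 5*m^2 - 6*m - 2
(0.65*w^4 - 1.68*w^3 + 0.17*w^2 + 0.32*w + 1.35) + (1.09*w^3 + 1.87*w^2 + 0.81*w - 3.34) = 0.65*w^4 - 0.59*w^3 + 2.04*w^2 + 1.13*w - 1.99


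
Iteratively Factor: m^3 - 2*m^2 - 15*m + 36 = (m + 4)*(m^2 - 6*m + 9) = (m - 3)*(m + 4)*(m - 3)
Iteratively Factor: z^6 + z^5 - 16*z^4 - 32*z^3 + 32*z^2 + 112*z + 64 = (z - 2)*(z^5 + 3*z^4 - 10*z^3 - 52*z^2 - 72*z - 32) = (z - 2)*(z + 1)*(z^4 + 2*z^3 - 12*z^2 - 40*z - 32) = (z - 2)*(z + 1)*(z + 2)*(z^3 - 12*z - 16) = (z - 4)*(z - 2)*(z + 1)*(z + 2)*(z^2 + 4*z + 4) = (z - 4)*(z - 2)*(z + 1)*(z + 2)^2*(z + 2)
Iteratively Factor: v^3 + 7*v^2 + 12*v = (v)*(v^2 + 7*v + 12) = v*(v + 4)*(v + 3)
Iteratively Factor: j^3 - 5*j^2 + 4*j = (j - 4)*(j^2 - j) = j*(j - 4)*(j - 1)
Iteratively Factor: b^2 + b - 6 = (b + 3)*(b - 2)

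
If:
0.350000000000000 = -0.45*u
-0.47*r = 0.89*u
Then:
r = 1.47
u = -0.78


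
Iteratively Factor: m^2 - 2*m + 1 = (m - 1)*(m - 1)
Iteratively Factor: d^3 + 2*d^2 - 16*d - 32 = (d + 2)*(d^2 - 16) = (d + 2)*(d + 4)*(d - 4)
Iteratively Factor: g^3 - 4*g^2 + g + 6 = (g - 3)*(g^2 - g - 2) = (g - 3)*(g + 1)*(g - 2)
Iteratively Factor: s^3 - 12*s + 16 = (s - 2)*(s^2 + 2*s - 8) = (s - 2)*(s + 4)*(s - 2)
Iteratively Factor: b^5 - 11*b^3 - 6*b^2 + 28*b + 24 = (b + 2)*(b^4 - 2*b^3 - 7*b^2 + 8*b + 12) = (b - 2)*(b + 2)*(b^3 - 7*b - 6) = (b - 3)*(b - 2)*(b + 2)*(b^2 + 3*b + 2) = (b - 3)*(b - 2)*(b + 1)*(b + 2)*(b + 2)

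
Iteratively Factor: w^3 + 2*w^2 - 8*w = (w)*(w^2 + 2*w - 8) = w*(w + 4)*(w - 2)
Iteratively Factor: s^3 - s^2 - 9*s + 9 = (s + 3)*(s^2 - 4*s + 3) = (s - 3)*(s + 3)*(s - 1)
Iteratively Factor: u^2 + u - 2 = (u - 1)*(u + 2)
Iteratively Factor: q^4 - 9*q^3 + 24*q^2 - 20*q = (q - 5)*(q^3 - 4*q^2 + 4*q) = (q - 5)*(q - 2)*(q^2 - 2*q) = (q - 5)*(q - 2)^2*(q)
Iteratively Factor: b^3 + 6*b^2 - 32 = (b + 4)*(b^2 + 2*b - 8) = (b + 4)^2*(b - 2)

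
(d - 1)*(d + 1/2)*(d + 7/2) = d^3 + 3*d^2 - 9*d/4 - 7/4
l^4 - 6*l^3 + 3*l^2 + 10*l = l*(l - 5)*(l - 2)*(l + 1)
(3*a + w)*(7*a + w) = 21*a^2 + 10*a*w + w^2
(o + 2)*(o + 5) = o^2 + 7*o + 10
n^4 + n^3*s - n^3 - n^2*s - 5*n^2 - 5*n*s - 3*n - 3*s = (n - 3)*(n + 1)^2*(n + s)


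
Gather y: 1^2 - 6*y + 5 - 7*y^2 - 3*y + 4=-7*y^2 - 9*y + 10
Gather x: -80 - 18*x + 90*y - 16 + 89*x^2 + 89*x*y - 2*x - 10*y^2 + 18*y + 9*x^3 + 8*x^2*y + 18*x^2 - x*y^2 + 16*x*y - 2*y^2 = 9*x^3 + x^2*(8*y + 107) + x*(-y^2 + 105*y - 20) - 12*y^2 + 108*y - 96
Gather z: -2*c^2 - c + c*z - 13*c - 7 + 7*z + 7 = -2*c^2 - 14*c + z*(c + 7)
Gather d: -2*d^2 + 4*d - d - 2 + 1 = -2*d^2 + 3*d - 1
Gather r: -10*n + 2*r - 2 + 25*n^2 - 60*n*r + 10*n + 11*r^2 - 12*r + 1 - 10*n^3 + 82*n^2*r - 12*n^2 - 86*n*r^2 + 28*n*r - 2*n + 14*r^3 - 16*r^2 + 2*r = -10*n^3 + 13*n^2 - 2*n + 14*r^3 + r^2*(-86*n - 5) + r*(82*n^2 - 32*n - 8) - 1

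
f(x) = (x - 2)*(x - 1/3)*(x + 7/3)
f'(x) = (x - 2)*(x - 1/3) + (x - 2)*(x + 7/3) + (x - 1/3)*(x + 7/3)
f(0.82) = -1.81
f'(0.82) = -2.76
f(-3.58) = -27.22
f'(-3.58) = 33.67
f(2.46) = 4.69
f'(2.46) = 13.38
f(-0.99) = 5.32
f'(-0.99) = -1.84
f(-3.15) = -14.65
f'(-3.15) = 24.99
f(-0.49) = 3.78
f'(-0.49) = -4.06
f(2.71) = 8.51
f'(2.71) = 17.25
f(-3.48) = -23.96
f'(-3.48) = 31.55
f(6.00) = 188.89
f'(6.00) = 103.22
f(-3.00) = -11.11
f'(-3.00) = 22.22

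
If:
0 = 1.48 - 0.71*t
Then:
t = 2.08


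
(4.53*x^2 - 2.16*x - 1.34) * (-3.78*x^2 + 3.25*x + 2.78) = -17.1234*x^4 + 22.8873*x^3 + 10.6386*x^2 - 10.3598*x - 3.7252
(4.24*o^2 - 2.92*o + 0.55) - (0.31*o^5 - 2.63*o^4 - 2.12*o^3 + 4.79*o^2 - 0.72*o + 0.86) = -0.31*o^5 + 2.63*o^4 + 2.12*o^3 - 0.55*o^2 - 2.2*o - 0.31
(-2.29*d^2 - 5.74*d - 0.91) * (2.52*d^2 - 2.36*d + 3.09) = -5.7708*d^4 - 9.0604*d^3 + 4.1771*d^2 - 15.589*d - 2.8119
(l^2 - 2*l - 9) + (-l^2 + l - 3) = -l - 12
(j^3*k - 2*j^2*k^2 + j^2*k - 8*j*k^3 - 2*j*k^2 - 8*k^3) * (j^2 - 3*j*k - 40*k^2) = j^5*k - 5*j^4*k^2 + j^4*k - 42*j^3*k^3 - 5*j^3*k^2 + 104*j^2*k^4 - 42*j^2*k^3 + 320*j*k^5 + 104*j*k^4 + 320*k^5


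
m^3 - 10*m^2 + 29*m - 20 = (m - 5)*(m - 4)*(m - 1)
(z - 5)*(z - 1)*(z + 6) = z^3 - 31*z + 30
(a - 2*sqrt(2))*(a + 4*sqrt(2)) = a^2 + 2*sqrt(2)*a - 16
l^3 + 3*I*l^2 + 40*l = l*(l - 5*I)*(l + 8*I)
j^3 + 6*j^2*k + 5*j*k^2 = j*(j + k)*(j + 5*k)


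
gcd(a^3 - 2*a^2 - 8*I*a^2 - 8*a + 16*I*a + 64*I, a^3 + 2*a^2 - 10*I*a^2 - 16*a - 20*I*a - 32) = a^2 + a*(2 - 8*I) - 16*I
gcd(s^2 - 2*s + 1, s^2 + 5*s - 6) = s - 1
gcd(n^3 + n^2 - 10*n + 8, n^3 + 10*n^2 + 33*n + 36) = n + 4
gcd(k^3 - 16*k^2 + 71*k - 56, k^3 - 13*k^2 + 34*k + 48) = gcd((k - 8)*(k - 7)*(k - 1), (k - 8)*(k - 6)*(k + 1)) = k - 8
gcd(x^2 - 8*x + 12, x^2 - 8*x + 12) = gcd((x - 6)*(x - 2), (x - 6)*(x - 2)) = x^2 - 8*x + 12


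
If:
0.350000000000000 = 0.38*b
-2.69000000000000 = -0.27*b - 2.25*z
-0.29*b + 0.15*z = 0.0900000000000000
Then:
No Solution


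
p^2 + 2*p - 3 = (p - 1)*(p + 3)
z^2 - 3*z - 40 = (z - 8)*(z + 5)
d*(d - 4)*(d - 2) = d^3 - 6*d^2 + 8*d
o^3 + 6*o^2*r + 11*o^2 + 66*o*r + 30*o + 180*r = (o + 5)*(o + 6)*(o + 6*r)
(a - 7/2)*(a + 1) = a^2 - 5*a/2 - 7/2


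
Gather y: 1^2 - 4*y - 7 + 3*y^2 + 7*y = 3*y^2 + 3*y - 6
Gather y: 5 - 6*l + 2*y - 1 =-6*l + 2*y + 4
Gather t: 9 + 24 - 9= 24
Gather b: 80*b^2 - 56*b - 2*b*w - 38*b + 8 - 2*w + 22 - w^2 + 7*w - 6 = 80*b^2 + b*(-2*w - 94) - w^2 + 5*w + 24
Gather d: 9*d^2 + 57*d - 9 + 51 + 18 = 9*d^2 + 57*d + 60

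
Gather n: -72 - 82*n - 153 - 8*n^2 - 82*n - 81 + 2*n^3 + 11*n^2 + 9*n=2*n^3 + 3*n^2 - 155*n - 306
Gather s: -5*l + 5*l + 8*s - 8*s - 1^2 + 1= 0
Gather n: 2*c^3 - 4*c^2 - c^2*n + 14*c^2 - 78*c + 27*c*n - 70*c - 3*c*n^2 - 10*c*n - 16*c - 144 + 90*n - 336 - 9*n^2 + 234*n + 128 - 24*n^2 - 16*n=2*c^3 + 10*c^2 - 164*c + n^2*(-3*c - 33) + n*(-c^2 + 17*c + 308) - 352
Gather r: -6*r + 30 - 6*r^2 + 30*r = -6*r^2 + 24*r + 30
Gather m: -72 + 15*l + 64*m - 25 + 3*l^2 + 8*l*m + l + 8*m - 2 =3*l^2 + 16*l + m*(8*l + 72) - 99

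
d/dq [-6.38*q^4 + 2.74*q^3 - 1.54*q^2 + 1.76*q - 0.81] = -25.52*q^3 + 8.22*q^2 - 3.08*q + 1.76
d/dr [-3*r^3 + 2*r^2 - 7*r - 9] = -9*r^2 + 4*r - 7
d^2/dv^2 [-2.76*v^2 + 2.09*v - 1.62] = -5.52000000000000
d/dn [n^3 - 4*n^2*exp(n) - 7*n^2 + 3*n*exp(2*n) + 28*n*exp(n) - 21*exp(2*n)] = -4*n^2*exp(n) + 3*n^2 + 6*n*exp(2*n) + 20*n*exp(n) - 14*n - 39*exp(2*n) + 28*exp(n)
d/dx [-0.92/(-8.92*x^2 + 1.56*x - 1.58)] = (1.4352 - 16.4128*x)/(8.92*x^2 - 1.56*x + 1.58)^2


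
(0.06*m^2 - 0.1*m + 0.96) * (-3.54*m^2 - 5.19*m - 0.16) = -0.2124*m^4 + 0.0426*m^3 - 2.889*m^2 - 4.9664*m - 0.1536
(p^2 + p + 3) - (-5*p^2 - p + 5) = 6*p^2 + 2*p - 2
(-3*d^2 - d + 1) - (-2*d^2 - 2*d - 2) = -d^2 + d + 3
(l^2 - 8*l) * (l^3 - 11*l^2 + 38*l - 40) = l^5 - 19*l^4 + 126*l^3 - 344*l^2 + 320*l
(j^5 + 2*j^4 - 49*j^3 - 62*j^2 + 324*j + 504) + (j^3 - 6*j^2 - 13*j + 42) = j^5 + 2*j^4 - 48*j^3 - 68*j^2 + 311*j + 546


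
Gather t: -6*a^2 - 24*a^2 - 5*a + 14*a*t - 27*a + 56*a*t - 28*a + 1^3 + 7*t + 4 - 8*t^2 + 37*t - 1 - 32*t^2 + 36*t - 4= -30*a^2 - 60*a - 40*t^2 + t*(70*a + 80)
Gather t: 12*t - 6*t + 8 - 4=6*t + 4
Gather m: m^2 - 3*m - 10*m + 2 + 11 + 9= m^2 - 13*m + 22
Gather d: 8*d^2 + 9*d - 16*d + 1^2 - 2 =8*d^2 - 7*d - 1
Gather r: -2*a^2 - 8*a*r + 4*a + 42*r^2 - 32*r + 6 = -2*a^2 + 4*a + 42*r^2 + r*(-8*a - 32) + 6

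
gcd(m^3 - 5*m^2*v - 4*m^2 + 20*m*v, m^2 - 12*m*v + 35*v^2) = -m + 5*v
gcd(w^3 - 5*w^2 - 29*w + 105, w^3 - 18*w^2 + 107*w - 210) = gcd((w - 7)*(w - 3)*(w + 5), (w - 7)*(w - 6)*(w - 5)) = w - 7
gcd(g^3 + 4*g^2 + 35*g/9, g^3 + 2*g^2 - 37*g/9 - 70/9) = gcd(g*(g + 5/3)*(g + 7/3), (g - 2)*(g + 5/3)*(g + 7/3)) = g^2 + 4*g + 35/9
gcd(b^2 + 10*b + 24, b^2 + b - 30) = b + 6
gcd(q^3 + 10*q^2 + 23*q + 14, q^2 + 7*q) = q + 7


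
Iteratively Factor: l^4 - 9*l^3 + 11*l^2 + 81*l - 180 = (l + 3)*(l^3 - 12*l^2 + 47*l - 60) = (l - 3)*(l + 3)*(l^2 - 9*l + 20) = (l - 5)*(l - 3)*(l + 3)*(l - 4)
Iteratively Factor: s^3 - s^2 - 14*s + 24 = (s - 3)*(s^2 + 2*s - 8) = (s - 3)*(s - 2)*(s + 4)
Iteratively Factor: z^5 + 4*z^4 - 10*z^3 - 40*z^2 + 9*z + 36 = (z + 3)*(z^4 + z^3 - 13*z^2 - z + 12) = (z - 3)*(z + 3)*(z^3 + 4*z^2 - z - 4) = (z - 3)*(z + 3)*(z + 4)*(z^2 - 1) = (z - 3)*(z - 1)*(z + 3)*(z + 4)*(z + 1)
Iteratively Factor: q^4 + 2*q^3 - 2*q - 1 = (q - 1)*(q^3 + 3*q^2 + 3*q + 1) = (q - 1)*(q + 1)*(q^2 + 2*q + 1) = (q - 1)*(q + 1)^2*(q + 1)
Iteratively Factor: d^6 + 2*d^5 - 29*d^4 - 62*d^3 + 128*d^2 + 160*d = (d - 2)*(d^5 + 4*d^4 - 21*d^3 - 104*d^2 - 80*d) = d*(d - 2)*(d^4 + 4*d^3 - 21*d^2 - 104*d - 80) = d*(d - 2)*(d + 4)*(d^3 - 21*d - 20) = d*(d - 5)*(d - 2)*(d + 4)*(d^2 + 5*d + 4) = d*(d - 5)*(d - 2)*(d + 4)^2*(d + 1)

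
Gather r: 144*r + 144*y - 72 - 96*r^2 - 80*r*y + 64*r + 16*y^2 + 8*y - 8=-96*r^2 + r*(208 - 80*y) + 16*y^2 + 152*y - 80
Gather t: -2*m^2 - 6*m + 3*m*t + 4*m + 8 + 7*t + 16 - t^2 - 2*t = -2*m^2 - 2*m - t^2 + t*(3*m + 5) + 24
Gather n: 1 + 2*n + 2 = 2*n + 3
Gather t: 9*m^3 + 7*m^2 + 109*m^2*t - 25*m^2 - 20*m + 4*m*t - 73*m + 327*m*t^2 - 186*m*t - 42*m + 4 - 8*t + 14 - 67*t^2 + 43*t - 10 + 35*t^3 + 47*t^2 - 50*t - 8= 9*m^3 - 18*m^2 - 135*m + 35*t^3 + t^2*(327*m - 20) + t*(109*m^2 - 182*m - 15)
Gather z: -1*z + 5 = 5 - z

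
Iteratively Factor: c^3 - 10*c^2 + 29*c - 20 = (c - 1)*(c^2 - 9*c + 20) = (c - 4)*(c - 1)*(c - 5)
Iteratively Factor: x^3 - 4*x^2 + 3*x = (x - 3)*(x^2 - x) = (x - 3)*(x - 1)*(x)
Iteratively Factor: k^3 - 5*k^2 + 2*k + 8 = (k - 4)*(k^2 - k - 2) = (k - 4)*(k + 1)*(k - 2)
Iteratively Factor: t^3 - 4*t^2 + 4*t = (t - 2)*(t^2 - 2*t) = t*(t - 2)*(t - 2)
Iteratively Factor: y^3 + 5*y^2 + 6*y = (y)*(y^2 + 5*y + 6) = y*(y + 3)*(y + 2)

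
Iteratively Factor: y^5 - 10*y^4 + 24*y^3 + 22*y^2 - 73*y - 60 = (y + 1)*(y^4 - 11*y^3 + 35*y^2 - 13*y - 60) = (y - 3)*(y + 1)*(y^3 - 8*y^2 + 11*y + 20) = (y - 5)*(y - 3)*(y + 1)*(y^2 - 3*y - 4) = (y - 5)*(y - 4)*(y - 3)*(y + 1)*(y + 1)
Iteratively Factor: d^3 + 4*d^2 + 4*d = (d + 2)*(d^2 + 2*d) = (d + 2)^2*(d)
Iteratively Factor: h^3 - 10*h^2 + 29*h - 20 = (h - 1)*(h^2 - 9*h + 20) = (h - 4)*(h - 1)*(h - 5)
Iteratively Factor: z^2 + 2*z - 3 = (z + 3)*(z - 1)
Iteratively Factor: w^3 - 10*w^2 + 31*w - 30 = (w - 2)*(w^2 - 8*w + 15) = (w - 5)*(w - 2)*(w - 3)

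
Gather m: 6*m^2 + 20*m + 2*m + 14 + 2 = 6*m^2 + 22*m + 16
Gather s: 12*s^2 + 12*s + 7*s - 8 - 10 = 12*s^2 + 19*s - 18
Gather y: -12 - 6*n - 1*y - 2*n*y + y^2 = -6*n + y^2 + y*(-2*n - 1) - 12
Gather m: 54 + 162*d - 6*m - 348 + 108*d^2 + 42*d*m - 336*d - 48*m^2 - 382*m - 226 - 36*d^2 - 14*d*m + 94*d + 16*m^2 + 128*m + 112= 72*d^2 - 80*d - 32*m^2 + m*(28*d - 260) - 408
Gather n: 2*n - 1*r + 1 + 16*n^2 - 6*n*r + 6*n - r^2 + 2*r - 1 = 16*n^2 + n*(8 - 6*r) - r^2 + r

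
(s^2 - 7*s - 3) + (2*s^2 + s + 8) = 3*s^2 - 6*s + 5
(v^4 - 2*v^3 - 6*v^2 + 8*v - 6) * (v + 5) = v^5 + 3*v^4 - 16*v^3 - 22*v^2 + 34*v - 30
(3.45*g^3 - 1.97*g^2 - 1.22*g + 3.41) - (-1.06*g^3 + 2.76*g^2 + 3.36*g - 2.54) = 4.51*g^3 - 4.73*g^2 - 4.58*g + 5.95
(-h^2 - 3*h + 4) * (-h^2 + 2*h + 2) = h^4 + h^3 - 12*h^2 + 2*h + 8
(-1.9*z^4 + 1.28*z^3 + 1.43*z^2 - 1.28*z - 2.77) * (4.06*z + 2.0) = -7.714*z^5 + 1.3968*z^4 + 8.3658*z^3 - 2.3368*z^2 - 13.8062*z - 5.54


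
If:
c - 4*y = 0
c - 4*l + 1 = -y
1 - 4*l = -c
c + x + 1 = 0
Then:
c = 0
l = 1/4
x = -1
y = 0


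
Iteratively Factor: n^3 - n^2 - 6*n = (n + 2)*(n^2 - 3*n) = n*(n + 2)*(n - 3)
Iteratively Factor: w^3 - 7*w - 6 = (w - 3)*(w^2 + 3*w + 2) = (w - 3)*(w + 2)*(w + 1)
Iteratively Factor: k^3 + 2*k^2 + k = (k + 1)*(k^2 + k) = k*(k + 1)*(k + 1)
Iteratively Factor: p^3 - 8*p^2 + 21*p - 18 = (p - 2)*(p^2 - 6*p + 9) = (p - 3)*(p - 2)*(p - 3)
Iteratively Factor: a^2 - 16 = (a + 4)*(a - 4)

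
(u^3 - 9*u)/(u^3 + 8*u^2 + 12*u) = (u^2 - 9)/(u^2 + 8*u + 12)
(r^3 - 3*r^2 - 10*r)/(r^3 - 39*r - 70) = r*(r - 5)/(r^2 - 2*r - 35)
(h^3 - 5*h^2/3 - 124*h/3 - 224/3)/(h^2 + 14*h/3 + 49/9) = 3*(h^2 - 4*h - 32)/(3*h + 7)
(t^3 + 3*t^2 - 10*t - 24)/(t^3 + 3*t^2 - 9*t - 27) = (t^2 + 6*t + 8)/(t^2 + 6*t + 9)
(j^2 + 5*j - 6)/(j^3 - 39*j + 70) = (j^2 + 5*j - 6)/(j^3 - 39*j + 70)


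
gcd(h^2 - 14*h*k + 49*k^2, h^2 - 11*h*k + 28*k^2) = h - 7*k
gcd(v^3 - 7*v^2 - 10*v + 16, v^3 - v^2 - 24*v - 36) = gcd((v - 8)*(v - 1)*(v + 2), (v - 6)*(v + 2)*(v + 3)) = v + 2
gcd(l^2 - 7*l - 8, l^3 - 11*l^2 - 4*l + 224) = l - 8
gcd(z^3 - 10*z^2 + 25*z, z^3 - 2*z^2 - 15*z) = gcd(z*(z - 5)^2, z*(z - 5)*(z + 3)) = z^2 - 5*z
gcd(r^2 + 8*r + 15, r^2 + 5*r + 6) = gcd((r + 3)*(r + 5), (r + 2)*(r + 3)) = r + 3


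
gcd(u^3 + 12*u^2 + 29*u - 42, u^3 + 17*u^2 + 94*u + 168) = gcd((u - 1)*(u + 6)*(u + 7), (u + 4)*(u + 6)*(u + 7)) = u^2 + 13*u + 42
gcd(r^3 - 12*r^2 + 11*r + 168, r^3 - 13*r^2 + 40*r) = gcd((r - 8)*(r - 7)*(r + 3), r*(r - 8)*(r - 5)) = r - 8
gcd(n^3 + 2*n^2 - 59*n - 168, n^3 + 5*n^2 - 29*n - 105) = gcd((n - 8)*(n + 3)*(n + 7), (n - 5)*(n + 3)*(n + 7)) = n^2 + 10*n + 21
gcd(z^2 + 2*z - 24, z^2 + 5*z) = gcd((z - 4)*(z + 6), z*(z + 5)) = 1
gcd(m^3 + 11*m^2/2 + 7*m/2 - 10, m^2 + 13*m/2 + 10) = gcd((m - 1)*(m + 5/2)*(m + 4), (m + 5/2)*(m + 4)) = m^2 + 13*m/2 + 10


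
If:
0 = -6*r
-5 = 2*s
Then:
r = 0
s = -5/2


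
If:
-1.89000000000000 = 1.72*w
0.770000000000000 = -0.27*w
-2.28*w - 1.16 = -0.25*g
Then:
No Solution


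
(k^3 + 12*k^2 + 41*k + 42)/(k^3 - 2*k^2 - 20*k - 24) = (k^2 + 10*k + 21)/(k^2 - 4*k - 12)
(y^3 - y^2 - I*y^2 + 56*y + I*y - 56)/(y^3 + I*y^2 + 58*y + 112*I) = (y - 1)/(y + 2*I)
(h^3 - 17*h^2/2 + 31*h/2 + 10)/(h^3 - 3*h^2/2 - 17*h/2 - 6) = (2*h^2 - 9*h - 5)/(2*h^2 + 5*h + 3)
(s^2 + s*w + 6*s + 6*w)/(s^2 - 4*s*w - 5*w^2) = (s + 6)/(s - 5*w)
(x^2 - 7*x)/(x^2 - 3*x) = (x - 7)/(x - 3)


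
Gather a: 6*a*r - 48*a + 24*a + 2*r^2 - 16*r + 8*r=a*(6*r - 24) + 2*r^2 - 8*r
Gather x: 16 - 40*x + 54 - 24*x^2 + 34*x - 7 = -24*x^2 - 6*x + 63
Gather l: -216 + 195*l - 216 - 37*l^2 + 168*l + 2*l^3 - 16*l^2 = 2*l^3 - 53*l^2 + 363*l - 432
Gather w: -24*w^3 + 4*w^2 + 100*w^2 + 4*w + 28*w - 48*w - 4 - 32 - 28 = -24*w^3 + 104*w^2 - 16*w - 64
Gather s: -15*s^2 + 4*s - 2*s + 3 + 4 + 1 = -15*s^2 + 2*s + 8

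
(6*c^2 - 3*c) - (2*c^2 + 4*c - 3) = 4*c^2 - 7*c + 3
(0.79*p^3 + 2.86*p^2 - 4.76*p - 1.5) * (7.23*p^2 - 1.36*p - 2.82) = 5.7117*p^5 + 19.6034*p^4 - 40.5322*p^3 - 12.4366*p^2 + 15.4632*p + 4.23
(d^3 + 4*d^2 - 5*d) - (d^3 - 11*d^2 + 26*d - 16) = 15*d^2 - 31*d + 16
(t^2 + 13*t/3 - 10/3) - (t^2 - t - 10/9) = 16*t/3 - 20/9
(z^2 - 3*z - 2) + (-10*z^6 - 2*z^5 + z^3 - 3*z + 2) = -10*z^6 - 2*z^5 + z^3 + z^2 - 6*z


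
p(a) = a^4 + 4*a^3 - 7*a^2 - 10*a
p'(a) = 4*a^3 + 12*a^2 - 14*a - 10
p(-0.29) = 2.22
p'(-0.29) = -5.03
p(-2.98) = -59.36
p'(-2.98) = 32.43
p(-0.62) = 2.70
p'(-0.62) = 2.34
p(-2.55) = -44.06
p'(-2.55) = 37.40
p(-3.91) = -73.30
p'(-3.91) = -10.91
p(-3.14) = -64.24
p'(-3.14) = 28.44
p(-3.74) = -74.11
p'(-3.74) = 0.96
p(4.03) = 371.58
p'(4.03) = 390.27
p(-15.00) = 35700.00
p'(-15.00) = -10600.00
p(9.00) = 8820.00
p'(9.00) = 3752.00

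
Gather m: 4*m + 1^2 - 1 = 4*m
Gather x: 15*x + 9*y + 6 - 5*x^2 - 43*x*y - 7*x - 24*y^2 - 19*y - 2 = -5*x^2 + x*(8 - 43*y) - 24*y^2 - 10*y + 4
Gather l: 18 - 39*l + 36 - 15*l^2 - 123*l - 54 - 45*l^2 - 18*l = -60*l^2 - 180*l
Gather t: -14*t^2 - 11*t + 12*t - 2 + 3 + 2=-14*t^2 + t + 3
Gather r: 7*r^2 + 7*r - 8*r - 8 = 7*r^2 - r - 8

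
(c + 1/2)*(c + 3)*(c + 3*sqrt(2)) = c^3 + 7*c^2/2 + 3*sqrt(2)*c^2 + 3*c/2 + 21*sqrt(2)*c/2 + 9*sqrt(2)/2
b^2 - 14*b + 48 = (b - 8)*(b - 6)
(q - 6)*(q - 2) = q^2 - 8*q + 12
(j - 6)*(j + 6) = j^2 - 36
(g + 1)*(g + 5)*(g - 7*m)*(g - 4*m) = g^4 - 11*g^3*m + 6*g^3 + 28*g^2*m^2 - 66*g^2*m + 5*g^2 + 168*g*m^2 - 55*g*m + 140*m^2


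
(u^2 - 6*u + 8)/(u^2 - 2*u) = (u - 4)/u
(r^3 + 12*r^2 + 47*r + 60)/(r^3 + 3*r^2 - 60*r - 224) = (r^2 + 8*r + 15)/(r^2 - r - 56)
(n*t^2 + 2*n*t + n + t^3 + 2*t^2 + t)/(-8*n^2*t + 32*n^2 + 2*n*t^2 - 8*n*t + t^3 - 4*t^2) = (n*t^2 + 2*n*t + n + t^3 + 2*t^2 + t)/(-8*n^2*t + 32*n^2 + 2*n*t^2 - 8*n*t + t^3 - 4*t^2)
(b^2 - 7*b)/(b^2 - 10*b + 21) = b/(b - 3)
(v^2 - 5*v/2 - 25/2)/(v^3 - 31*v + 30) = (v + 5/2)/(v^2 + 5*v - 6)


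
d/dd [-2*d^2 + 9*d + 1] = 9 - 4*d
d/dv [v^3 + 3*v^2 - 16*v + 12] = 3*v^2 + 6*v - 16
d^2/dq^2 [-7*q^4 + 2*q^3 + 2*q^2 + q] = -84*q^2 + 12*q + 4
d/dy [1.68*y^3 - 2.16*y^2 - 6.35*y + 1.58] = 5.04*y^2 - 4.32*y - 6.35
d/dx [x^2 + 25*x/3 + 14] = 2*x + 25/3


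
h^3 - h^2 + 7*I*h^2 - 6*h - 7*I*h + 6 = (h - 1)*(h + I)*(h + 6*I)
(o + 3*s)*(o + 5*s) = o^2 + 8*o*s + 15*s^2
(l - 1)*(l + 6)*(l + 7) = l^3 + 12*l^2 + 29*l - 42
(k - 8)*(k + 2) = k^2 - 6*k - 16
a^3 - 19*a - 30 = (a - 5)*(a + 2)*(a + 3)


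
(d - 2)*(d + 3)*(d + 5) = d^3 + 6*d^2 - d - 30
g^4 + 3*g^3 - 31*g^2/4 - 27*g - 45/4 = (g - 3)*(g + 1/2)*(g + 5/2)*(g + 3)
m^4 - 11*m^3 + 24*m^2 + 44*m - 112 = (m - 7)*(m - 4)*(m - 2)*(m + 2)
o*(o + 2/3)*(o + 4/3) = o^3 + 2*o^2 + 8*o/9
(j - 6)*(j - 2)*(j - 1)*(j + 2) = j^4 - 7*j^3 + 2*j^2 + 28*j - 24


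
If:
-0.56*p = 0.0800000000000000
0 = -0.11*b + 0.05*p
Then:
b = -0.06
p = -0.14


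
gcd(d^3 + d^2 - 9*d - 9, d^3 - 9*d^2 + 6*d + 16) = d + 1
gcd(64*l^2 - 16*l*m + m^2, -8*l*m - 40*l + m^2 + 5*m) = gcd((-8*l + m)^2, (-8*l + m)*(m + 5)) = 8*l - m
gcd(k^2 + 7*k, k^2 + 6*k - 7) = k + 7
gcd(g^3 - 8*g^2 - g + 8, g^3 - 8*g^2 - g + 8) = g^3 - 8*g^2 - g + 8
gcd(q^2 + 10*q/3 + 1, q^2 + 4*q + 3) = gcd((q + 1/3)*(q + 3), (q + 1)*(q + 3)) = q + 3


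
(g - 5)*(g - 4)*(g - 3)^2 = g^4 - 15*g^3 + 83*g^2 - 201*g + 180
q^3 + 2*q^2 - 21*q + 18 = (q - 3)*(q - 1)*(q + 6)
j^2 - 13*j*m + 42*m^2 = (j - 7*m)*(j - 6*m)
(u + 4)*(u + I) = u^2 + 4*u + I*u + 4*I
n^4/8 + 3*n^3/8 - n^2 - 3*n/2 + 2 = (n/4 + 1)*(n/2 + 1)*(n - 2)*(n - 1)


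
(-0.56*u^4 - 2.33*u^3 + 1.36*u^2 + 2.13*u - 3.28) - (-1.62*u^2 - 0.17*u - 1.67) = -0.56*u^4 - 2.33*u^3 + 2.98*u^2 + 2.3*u - 1.61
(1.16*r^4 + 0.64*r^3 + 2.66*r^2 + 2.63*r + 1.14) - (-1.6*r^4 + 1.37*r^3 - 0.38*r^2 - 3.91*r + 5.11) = 2.76*r^4 - 0.73*r^3 + 3.04*r^2 + 6.54*r - 3.97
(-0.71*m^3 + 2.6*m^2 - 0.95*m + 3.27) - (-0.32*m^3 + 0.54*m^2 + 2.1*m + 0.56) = -0.39*m^3 + 2.06*m^2 - 3.05*m + 2.71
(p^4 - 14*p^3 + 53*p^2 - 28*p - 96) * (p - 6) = p^5 - 20*p^4 + 137*p^3 - 346*p^2 + 72*p + 576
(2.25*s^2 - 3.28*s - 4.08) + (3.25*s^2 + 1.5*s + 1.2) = 5.5*s^2 - 1.78*s - 2.88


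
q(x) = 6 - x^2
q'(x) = -2*x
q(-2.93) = -2.58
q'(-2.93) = 5.86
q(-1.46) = 3.87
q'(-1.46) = 2.92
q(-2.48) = -0.15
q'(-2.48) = 4.96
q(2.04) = 1.84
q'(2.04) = -4.08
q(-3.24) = -4.50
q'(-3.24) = 6.48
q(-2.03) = 1.88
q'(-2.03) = 4.06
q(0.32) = 5.90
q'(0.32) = -0.64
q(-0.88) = 5.23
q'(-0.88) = 1.76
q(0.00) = 6.00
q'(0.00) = 0.00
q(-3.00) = -3.00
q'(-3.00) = 6.00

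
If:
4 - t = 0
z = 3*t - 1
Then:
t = 4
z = 11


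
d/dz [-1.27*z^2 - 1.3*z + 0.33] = -2.54*z - 1.3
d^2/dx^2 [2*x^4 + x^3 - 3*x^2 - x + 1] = 24*x^2 + 6*x - 6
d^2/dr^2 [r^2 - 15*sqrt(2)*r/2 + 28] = 2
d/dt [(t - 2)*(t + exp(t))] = t + (t - 2)*(exp(t) + 1) + exp(t)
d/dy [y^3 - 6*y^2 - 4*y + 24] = 3*y^2 - 12*y - 4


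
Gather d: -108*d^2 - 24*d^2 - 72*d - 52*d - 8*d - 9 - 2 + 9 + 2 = -132*d^2 - 132*d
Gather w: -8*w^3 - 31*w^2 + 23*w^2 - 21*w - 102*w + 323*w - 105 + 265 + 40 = -8*w^3 - 8*w^2 + 200*w + 200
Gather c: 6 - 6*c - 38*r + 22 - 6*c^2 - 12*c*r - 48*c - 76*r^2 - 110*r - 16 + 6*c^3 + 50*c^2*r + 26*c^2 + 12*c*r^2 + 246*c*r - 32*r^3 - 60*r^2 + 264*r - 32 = 6*c^3 + c^2*(50*r + 20) + c*(12*r^2 + 234*r - 54) - 32*r^3 - 136*r^2 + 116*r - 20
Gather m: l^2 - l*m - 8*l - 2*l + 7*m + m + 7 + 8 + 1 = l^2 - 10*l + m*(8 - l) + 16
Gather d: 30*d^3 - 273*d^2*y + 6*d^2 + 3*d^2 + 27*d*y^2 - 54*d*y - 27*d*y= 30*d^3 + d^2*(9 - 273*y) + d*(27*y^2 - 81*y)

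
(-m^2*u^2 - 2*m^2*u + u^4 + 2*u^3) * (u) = -m^2*u^3 - 2*m^2*u^2 + u^5 + 2*u^4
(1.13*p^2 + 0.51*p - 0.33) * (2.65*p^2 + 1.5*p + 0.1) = 2.9945*p^4 + 3.0465*p^3 + 0.00349999999999995*p^2 - 0.444*p - 0.033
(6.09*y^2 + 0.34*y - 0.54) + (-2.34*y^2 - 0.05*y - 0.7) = 3.75*y^2 + 0.29*y - 1.24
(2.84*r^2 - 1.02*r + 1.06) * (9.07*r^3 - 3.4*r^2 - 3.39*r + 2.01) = 25.7588*r^5 - 18.9074*r^4 + 3.4546*r^3 + 5.5622*r^2 - 5.6436*r + 2.1306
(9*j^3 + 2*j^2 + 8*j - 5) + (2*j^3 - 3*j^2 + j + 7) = 11*j^3 - j^2 + 9*j + 2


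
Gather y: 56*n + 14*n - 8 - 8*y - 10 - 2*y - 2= 70*n - 10*y - 20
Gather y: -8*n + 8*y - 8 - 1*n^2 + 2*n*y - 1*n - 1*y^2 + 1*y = -n^2 - 9*n - y^2 + y*(2*n + 9) - 8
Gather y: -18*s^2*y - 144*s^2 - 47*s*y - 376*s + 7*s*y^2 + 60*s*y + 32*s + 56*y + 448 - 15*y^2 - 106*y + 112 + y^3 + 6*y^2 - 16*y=-144*s^2 - 344*s + y^3 + y^2*(7*s - 9) + y*(-18*s^2 + 13*s - 66) + 560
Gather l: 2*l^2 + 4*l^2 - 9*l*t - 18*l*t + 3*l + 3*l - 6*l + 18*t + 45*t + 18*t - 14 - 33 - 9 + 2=6*l^2 - 27*l*t + 81*t - 54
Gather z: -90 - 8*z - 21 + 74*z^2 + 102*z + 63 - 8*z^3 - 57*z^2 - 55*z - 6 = -8*z^3 + 17*z^2 + 39*z - 54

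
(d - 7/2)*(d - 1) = d^2 - 9*d/2 + 7/2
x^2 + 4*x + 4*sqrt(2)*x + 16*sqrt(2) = (x + 4)*(x + 4*sqrt(2))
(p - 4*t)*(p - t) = p^2 - 5*p*t + 4*t^2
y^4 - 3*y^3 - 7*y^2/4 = y^2*(y - 7/2)*(y + 1/2)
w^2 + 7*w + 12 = (w + 3)*(w + 4)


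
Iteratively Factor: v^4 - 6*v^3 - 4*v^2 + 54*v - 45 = (v - 1)*(v^3 - 5*v^2 - 9*v + 45) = (v - 5)*(v - 1)*(v^2 - 9) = (v - 5)*(v - 1)*(v + 3)*(v - 3)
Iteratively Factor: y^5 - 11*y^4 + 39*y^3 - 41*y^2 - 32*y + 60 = (y - 5)*(y^4 - 6*y^3 + 9*y^2 + 4*y - 12) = (y - 5)*(y - 2)*(y^3 - 4*y^2 + y + 6) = (y - 5)*(y - 3)*(y - 2)*(y^2 - y - 2) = (y - 5)*(y - 3)*(y - 2)*(y + 1)*(y - 2)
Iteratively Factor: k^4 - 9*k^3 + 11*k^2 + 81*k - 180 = (k - 3)*(k^3 - 6*k^2 - 7*k + 60) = (k - 4)*(k - 3)*(k^2 - 2*k - 15) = (k - 5)*(k - 4)*(k - 3)*(k + 3)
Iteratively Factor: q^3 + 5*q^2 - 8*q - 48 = (q + 4)*(q^2 + q - 12) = (q - 3)*(q + 4)*(q + 4)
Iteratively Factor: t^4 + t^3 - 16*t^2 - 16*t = (t + 4)*(t^3 - 3*t^2 - 4*t) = (t + 1)*(t + 4)*(t^2 - 4*t) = (t - 4)*(t + 1)*(t + 4)*(t)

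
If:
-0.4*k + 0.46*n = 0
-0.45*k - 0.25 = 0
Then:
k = -0.56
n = -0.48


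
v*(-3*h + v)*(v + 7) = -3*h*v^2 - 21*h*v + v^3 + 7*v^2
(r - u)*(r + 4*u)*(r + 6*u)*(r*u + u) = r^4*u + 9*r^3*u^2 + r^3*u + 14*r^2*u^3 + 9*r^2*u^2 - 24*r*u^4 + 14*r*u^3 - 24*u^4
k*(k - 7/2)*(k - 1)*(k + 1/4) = k^4 - 17*k^3/4 + 19*k^2/8 + 7*k/8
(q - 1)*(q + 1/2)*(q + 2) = q^3 + 3*q^2/2 - 3*q/2 - 1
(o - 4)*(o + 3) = o^2 - o - 12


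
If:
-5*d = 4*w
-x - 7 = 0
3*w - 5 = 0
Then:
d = -4/3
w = 5/3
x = -7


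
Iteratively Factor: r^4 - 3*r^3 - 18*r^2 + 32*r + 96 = (r - 4)*(r^3 + r^2 - 14*r - 24) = (r - 4)*(r + 2)*(r^2 - r - 12) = (r - 4)*(r + 2)*(r + 3)*(r - 4)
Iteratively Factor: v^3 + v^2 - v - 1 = (v + 1)*(v^2 - 1) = (v + 1)^2*(v - 1)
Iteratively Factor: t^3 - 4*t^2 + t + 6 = (t + 1)*(t^2 - 5*t + 6) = (t - 3)*(t + 1)*(t - 2)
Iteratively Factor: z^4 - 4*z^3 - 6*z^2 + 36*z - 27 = (z - 3)*(z^3 - z^2 - 9*z + 9) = (z - 3)*(z - 1)*(z^2 - 9) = (z - 3)^2*(z - 1)*(z + 3)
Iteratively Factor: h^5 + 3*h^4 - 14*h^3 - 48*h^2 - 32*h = (h - 4)*(h^4 + 7*h^3 + 14*h^2 + 8*h) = (h - 4)*(h + 4)*(h^3 + 3*h^2 + 2*h) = (h - 4)*(h + 1)*(h + 4)*(h^2 + 2*h) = h*(h - 4)*(h + 1)*(h + 4)*(h + 2)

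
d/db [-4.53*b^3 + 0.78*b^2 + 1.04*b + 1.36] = -13.59*b^2 + 1.56*b + 1.04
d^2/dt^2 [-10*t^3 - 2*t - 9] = -60*t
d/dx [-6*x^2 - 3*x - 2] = -12*x - 3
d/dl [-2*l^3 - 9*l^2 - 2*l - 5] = -6*l^2 - 18*l - 2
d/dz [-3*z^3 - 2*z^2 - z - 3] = -9*z^2 - 4*z - 1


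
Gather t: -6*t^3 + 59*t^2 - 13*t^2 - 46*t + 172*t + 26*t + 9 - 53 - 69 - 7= -6*t^3 + 46*t^2 + 152*t - 120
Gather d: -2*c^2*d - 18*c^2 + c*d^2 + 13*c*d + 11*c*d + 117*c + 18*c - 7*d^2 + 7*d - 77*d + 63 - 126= -18*c^2 + 135*c + d^2*(c - 7) + d*(-2*c^2 + 24*c - 70) - 63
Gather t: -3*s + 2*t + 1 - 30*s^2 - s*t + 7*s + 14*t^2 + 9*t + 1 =-30*s^2 + 4*s + 14*t^2 + t*(11 - s) + 2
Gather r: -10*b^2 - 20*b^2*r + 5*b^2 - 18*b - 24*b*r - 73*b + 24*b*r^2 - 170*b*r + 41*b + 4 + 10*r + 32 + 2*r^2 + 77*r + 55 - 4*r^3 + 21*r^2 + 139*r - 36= -5*b^2 - 50*b - 4*r^3 + r^2*(24*b + 23) + r*(-20*b^2 - 194*b + 226) + 55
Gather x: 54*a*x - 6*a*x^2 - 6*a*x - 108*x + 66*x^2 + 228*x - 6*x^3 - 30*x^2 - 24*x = -6*x^3 + x^2*(36 - 6*a) + x*(48*a + 96)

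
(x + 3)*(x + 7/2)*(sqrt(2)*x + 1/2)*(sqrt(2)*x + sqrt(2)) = 2*x^4 + sqrt(2)*x^3/2 + 15*x^3 + 15*sqrt(2)*x^2/4 + 34*x^2 + 17*sqrt(2)*x/2 + 21*x + 21*sqrt(2)/4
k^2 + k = k*(k + 1)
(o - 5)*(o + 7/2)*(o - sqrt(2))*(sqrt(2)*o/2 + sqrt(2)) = sqrt(2)*o^4/2 - o^3 + sqrt(2)*o^3/4 - 41*sqrt(2)*o^2/4 - o^2/2 - 35*sqrt(2)*o/2 + 41*o/2 + 35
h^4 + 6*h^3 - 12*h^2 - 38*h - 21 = (h - 3)*(h + 1)^2*(h + 7)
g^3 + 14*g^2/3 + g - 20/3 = (g - 1)*(g + 5/3)*(g + 4)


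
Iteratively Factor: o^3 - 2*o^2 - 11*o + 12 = (o - 1)*(o^2 - o - 12) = (o - 4)*(o - 1)*(o + 3)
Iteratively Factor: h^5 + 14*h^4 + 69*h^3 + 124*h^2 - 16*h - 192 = (h + 3)*(h^4 + 11*h^3 + 36*h^2 + 16*h - 64) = (h + 3)*(h + 4)*(h^3 + 7*h^2 + 8*h - 16) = (h + 3)*(h + 4)^2*(h^2 + 3*h - 4) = (h - 1)*(h + 3)*(h + 4)^2*(h + 4)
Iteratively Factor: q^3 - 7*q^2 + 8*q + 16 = (q - 4)*(q^2 - 3*q - 4) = (q - 4)^2*(q + 1)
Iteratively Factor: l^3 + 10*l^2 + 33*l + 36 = (l + 3)*(l^2 + 7*l + 12) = (l + 3)*(l + 4)*(l + 3)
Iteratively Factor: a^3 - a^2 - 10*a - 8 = (a + 1)*(a^2 - 2*a - 8) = (a - 4)*(a + 1)*(a + 2)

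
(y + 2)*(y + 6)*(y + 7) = y^3 + 15*y^2 + 68*y + 84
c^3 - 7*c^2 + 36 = (c - 6)*(c - 3)*(c + 2)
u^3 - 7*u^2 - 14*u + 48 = (u - 8)*(u - 2)*(u + 3)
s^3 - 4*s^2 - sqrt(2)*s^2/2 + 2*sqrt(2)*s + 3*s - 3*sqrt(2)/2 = (s - 3)*(s - 1)*(s - sqrt(2)/2)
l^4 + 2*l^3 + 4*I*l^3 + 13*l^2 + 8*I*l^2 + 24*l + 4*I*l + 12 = (l - 2*I)*(l + 6*I)*(-I*l - I)*(I*l + I)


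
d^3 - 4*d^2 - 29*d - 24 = (d - 8)*(d + 1)*(d + 3)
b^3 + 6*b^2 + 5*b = b*(b + 1)*(b + 5)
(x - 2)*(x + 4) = x^2 + 2*x - 8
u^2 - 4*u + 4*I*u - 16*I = (u - 4)*(u + 4*I)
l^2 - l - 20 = (l - 5)*(l + 4)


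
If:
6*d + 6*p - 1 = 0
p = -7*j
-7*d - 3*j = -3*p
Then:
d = 4/73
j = -7/438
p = 49/438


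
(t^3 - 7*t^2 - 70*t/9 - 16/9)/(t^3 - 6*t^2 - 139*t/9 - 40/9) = (3*t + 2)/(3*t + 5)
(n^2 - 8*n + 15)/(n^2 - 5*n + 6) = (n - 5)/(n - 2)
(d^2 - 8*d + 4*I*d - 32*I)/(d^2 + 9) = (d^2 + 4*d*(-2 + I) - 32*I)/(d^2 + 9)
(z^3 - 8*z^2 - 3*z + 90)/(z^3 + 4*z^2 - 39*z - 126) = (z - 5)/(z + 7)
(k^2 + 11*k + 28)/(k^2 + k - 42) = (k + 4)/(k - 6)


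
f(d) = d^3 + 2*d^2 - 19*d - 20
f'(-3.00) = -4.00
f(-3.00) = 28.00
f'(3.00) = 20.00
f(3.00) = -32.00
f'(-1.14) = -19.66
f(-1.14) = 2.78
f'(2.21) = 4.49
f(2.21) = -41.43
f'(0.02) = -18.92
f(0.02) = -20.38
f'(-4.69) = 28.23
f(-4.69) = 9.94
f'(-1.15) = -19.63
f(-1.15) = 2.97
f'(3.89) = 41.96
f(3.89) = -4.78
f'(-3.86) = 10.26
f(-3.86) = 25.63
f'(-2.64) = -8.65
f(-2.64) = 25.70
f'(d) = 3*d^2 + 4*d - 19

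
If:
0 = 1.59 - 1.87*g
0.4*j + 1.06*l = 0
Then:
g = 0.85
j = -2.65*l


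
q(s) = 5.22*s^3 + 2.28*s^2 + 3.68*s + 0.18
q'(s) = 15.66*s^2 + 4.56*s + 3.68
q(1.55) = 30.80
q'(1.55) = 48.37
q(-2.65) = -90.70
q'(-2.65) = 101.57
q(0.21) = 1.10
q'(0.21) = 5.33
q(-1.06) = -7.38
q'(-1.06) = 16.44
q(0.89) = 8.94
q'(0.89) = 20.14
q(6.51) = 1560.93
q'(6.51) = 697.04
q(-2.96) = -126.11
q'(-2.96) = 127.39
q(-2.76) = -102.36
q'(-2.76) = 110.39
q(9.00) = 4023.36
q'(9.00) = 1313.18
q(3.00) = 172.68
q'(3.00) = 158.30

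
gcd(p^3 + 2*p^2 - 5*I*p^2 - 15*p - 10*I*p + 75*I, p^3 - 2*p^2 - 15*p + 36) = p - 3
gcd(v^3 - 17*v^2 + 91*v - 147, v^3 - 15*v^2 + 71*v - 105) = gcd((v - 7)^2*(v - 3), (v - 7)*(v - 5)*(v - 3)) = v^2 - 10*v + 21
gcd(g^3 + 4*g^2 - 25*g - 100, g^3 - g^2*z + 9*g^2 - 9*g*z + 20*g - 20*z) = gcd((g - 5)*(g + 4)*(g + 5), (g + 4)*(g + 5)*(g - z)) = g^2 + 9*g + 20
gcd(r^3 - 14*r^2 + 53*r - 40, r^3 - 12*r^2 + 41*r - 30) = r^2 - 6*r + 5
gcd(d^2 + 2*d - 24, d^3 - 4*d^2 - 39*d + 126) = d + 6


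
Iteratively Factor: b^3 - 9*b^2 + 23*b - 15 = (b - 5)*(b^2 - 4*b + 3) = (b - 5)*(b - 1)*(b - 3)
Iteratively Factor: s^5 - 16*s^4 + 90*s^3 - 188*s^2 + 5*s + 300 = (s - 5)*(s^4 - 11*s^3 + 35*s^2 - 13*s - 60) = (s - 5)^2*(s^3 - 6*s^2 + 5*s + 12) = (s - 5)^2*(s - 3)*(s^2 - 3*s - 4) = (s - 5)^2*(s - 4)*(s - 3)*(s + 1)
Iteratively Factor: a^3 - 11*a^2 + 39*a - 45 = (a - 3)*(a^2 - 8*a + 15) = (a - 3)^2*(a - 5)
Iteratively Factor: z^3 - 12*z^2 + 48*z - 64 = (z - 4)*(z^2 - 8*z + 16) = (z - 4)^2*(z - 4)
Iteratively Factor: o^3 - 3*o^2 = (o)*(o^2 - 3*o) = o*(o - 3)*(o)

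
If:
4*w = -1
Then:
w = -1/4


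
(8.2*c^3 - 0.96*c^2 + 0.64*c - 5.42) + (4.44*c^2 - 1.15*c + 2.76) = 8.2*c^3 + 3.48*c^2 - 0.51*c - 2.66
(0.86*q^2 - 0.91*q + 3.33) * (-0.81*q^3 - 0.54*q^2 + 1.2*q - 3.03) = -0.6966*q^5 + 0.2727*q^4 - 1.1739*q^3 - 5.496*q^2 + 6.7533*q - 10.0899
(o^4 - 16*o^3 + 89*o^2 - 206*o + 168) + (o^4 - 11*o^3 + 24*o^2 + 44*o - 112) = 2*o^4 - 27*o^3 + 113*o^2 - 162*o + 56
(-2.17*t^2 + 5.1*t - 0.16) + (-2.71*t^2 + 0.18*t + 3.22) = -4.88*t^2 + 5.28*t + 3.06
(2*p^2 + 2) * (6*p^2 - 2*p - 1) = 12*p^4 - 4*p^3 + 10*p^2 - 4*p - 2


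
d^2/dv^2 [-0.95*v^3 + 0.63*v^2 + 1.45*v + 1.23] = 1.26 - 5.7*v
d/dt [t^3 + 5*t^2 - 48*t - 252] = 3*t^2 + 10*t - 48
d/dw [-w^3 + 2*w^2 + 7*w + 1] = -3*w^2 + 4*w + 7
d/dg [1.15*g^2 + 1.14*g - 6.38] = 2.3*g + 1.14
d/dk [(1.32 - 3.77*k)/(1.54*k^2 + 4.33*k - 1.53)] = (5.8058*k^2 - 4.0656*k + 0.0525000000000002)/(2.3716*k^4 + 13.3364*k^3 + 14.0365*k^2 - 13.2498*k + 2.3409)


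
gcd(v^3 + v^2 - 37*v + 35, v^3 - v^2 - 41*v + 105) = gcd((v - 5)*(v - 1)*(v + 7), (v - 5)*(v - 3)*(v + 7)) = v^2 + 2*v - 35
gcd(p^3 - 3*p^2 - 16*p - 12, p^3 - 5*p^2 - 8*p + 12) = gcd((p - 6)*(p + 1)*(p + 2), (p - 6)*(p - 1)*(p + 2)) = p^2 - 4*p - 12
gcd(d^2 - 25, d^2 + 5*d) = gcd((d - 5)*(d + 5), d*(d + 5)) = d + 5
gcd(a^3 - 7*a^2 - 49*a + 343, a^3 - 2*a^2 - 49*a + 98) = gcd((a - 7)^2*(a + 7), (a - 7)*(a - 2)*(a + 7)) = a^2 - 49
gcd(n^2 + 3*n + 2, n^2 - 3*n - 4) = n + 1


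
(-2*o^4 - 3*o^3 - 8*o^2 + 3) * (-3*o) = 6*o^5 + 9*o^4 + 24*o^3 - 9*o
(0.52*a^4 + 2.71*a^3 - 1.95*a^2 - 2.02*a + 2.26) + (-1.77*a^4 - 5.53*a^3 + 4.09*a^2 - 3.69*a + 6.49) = -1.25*a^4 - 2.82*a^3 + 2.14*a^2 - 5.71*a + 8.75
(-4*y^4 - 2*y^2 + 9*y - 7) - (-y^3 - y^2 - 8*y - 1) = -4*y^4 + y^3 - y^2 + 17*y - 6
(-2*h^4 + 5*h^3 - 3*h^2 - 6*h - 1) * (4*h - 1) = -8*h^5 + 22*h^4 - 17*h^3 - 21*h^2 + 2*h + 1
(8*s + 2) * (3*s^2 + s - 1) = 24*s^3 + 14*s^2 - 6*s - 2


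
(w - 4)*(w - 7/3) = w^2 - 19*w/3 + 28/3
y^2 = y^2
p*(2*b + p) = 2*b*p + p^2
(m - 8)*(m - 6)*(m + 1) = m^3 - 13*m^2 + 34*m + 48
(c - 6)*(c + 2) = c^2 - 4*c - 12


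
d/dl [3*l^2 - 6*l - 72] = 6*l - 6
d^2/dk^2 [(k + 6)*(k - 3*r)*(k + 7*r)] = 6*k + 8*r + 12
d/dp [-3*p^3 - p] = -9*p^2 - 1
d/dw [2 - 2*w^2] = -4*w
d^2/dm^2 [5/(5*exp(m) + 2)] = (125*exp(m) - 50)*exp(m)/(5*exp(m) + 2)^3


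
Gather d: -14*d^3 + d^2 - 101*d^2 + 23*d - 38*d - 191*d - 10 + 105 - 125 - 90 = -14*d^3 - 100*d^2 - 206*d - 120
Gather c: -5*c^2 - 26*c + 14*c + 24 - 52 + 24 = -5*c^2 - 12*c - 4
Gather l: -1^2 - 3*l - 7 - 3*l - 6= -6*l - 14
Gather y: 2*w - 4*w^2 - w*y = -4*w^2 - w*y + 2*w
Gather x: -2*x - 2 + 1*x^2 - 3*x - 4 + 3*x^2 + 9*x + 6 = 4*x^2 + 4*x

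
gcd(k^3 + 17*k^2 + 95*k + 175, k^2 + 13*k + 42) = k + 7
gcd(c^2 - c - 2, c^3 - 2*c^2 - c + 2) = c^2 - c - 2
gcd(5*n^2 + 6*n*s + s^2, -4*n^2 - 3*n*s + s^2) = n + s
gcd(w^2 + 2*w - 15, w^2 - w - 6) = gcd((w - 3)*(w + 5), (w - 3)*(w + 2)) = w - 3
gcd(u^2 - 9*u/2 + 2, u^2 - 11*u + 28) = u - 4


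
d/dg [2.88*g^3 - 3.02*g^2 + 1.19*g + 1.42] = 8.64*g^2 - 6.04*g + 1.19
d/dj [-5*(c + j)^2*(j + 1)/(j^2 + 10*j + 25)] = 5*(c + j)*(2*(c + j)*(j + 1)*(j + 5) - (c + 3*j + 2)*(j^2 + 10*j + 25))/(j^2 + 10*j + 25)^2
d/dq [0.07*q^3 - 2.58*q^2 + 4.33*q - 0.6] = 0.21*q^2 - 5.16*q + 4.33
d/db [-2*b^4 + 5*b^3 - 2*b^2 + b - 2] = -8*b^3 + 15*b^2 - 4*b + 1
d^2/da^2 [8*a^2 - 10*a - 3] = 16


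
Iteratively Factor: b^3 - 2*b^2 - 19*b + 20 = (b - 1)*(b^2 - b - 20) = (b - 1)*(b + 4)*(b - 5)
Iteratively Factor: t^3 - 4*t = (t)*(t^2 - 4) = t*(t - 2)*(t + 2)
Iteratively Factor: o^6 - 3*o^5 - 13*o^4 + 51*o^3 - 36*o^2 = (o)*(o^5 - 3*o^4 - 13*o^3 + 51*o^2 - 36*o) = o^2*(o^4 - 3*o^3 - 13*o^2 + 51*o - 36) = o^2*(o - 3)*(o^3 - 13*o + 12) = o^2*(o - 3)*(o - 1)*(o^2 + o - 12) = o^2*(o - 3)*(o - 1)*(o + 4)*(o - 3)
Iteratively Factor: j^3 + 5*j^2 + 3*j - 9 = (j + 3)*(j^2 + 2*j - 3) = (j - 1)*(j + 3)*(j + 3)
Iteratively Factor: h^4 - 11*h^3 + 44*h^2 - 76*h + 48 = (h - 2)*(h^3 - 9*h^2 + 26*h - 24) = (h - 3)*(h - 2)*(h^2 - 6*h + 8) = (h - 3)*(h - 2)^2*(h - 4)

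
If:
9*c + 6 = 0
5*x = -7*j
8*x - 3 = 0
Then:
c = -2/3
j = -15/56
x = 3/8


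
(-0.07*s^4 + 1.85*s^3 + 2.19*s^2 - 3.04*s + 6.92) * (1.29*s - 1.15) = -0.0903*s^5 + 2.467*s^4 + 0.6976*s^3 - 6.4401*s^2 + 12.4228*s - 7.958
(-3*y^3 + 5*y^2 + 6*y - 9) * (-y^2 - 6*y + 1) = 3*y^5 + 13*y^4 - 39*y^3 - 22*y^2 + 60*y - 9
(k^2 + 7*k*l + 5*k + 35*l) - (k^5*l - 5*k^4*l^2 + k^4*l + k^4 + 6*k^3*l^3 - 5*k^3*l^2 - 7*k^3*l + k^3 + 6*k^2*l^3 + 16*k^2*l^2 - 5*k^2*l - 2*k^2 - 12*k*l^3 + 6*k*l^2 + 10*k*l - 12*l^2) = -k^5*l + 5*k^4*l^2 - k^4*l - k^4 - 6*k^3*l^3 + 5*k^3*l^2 + 7*k^3*l - k^3 - 6*k^2*l^3 - 16*k^2*l^2 + 5*k^2*l + 3*k^2 + 12*k*l^3 - 6*k*l^2 - 3*k*l + 5*k + 12*l^2 + 35*l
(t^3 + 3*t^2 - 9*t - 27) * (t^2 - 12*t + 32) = t^5 - 9*t^4 - 13*t^3 + 177*t^2 + 36*t - 864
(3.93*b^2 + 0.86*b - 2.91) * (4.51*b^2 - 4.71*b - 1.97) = 17.7243*b^4 - 14.6317*b^3 - 24.9168*b^2 + 12.0119*b + 5.7327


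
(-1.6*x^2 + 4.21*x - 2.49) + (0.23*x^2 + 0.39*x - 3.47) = -1.37*x^2 + 4.6*x - 5.96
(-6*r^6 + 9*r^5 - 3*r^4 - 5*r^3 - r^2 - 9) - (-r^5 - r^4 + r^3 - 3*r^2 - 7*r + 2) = -6*r^6 + 10*r^5 - 2*r^4 - 6*r^3 + 2*r^2 + 7*r - 11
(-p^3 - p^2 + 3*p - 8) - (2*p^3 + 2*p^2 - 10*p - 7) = -3*p^3 - 3*p^2 + 13*p - 1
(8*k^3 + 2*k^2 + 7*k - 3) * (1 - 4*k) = -32*k^4 - 26*k^2 + 19*k - 3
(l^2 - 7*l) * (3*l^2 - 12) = 3*l^4 - 21*l^3 - 12*l^2 + 84*l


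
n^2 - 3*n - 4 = (n - 4)*(n + 1)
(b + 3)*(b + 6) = b^2 + 9*b + 18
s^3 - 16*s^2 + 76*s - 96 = (s - 8)*(s - 6)*(s - 2)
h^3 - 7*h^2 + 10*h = h*(h - 5)*(h - 2)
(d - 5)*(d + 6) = d^2 + d - 30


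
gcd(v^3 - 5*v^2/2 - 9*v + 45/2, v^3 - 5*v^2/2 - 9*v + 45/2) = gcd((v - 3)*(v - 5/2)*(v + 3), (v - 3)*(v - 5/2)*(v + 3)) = v^3 - 5*v^2/2 - 9*v + 45/2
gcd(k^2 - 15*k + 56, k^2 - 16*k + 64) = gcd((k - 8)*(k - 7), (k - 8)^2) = k - 8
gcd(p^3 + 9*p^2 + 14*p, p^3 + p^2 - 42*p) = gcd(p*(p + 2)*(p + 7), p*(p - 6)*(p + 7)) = p^2 + 7*p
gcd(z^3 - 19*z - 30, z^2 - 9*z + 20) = z - 5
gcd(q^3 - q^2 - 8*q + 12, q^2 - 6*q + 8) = q - 2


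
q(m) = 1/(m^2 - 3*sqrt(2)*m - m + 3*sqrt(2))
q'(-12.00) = 0.00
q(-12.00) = 0.00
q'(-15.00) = 0.00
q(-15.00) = 0.00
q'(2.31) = 0.10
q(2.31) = -0.39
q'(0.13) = 0.39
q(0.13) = 0.28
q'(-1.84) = 0.03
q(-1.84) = 0.06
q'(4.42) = -9.78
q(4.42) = 1.65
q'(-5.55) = 0.00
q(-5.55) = 0.02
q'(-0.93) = 0.07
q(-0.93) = 0.10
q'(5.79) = -0.12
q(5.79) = 0.13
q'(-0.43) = 0.14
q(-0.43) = 0.15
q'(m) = (-2*m + 1 + 3*sqrt(2))/(m^2 - 3*sqrt(2)*m - m + 3*sqrt(2))^2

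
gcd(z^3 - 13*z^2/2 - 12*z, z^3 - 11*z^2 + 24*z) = z^2 - 8*z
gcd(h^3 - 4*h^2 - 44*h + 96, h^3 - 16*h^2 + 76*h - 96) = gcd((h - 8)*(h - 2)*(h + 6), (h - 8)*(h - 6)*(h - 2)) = h^2 - 10*h + 16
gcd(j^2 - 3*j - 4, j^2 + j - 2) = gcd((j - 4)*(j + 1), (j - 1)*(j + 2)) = 1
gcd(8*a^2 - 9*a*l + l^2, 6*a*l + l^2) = 1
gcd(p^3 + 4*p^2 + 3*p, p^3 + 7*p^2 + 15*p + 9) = p^2 + 4*p + 3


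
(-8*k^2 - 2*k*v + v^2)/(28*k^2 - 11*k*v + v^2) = (2*k + v)/(-7*k + v)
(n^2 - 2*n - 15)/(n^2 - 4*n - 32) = (-n^2 + 2*n + 15)/(-n^2 + 4*n + 32)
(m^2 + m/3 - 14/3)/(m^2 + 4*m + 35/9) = 3*(m - 2)/(3*m + 5)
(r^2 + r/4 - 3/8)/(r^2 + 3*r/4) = (r - 1/2)/r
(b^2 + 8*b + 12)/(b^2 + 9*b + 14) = (b + 6)/(b + 7)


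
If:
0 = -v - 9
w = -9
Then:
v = -9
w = -9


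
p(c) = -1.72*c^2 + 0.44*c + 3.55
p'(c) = 0.44 - 3.44*c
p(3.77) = -19.24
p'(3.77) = -12.53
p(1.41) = 0.75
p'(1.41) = -4.41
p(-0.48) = 2.94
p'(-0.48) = 2.09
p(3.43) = -15.18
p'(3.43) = -11.36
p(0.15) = 3.58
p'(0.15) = -0.08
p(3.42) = -15.06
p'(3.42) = -11.32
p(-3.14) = -14.79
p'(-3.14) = 11.24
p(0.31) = 3.52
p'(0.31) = -0.63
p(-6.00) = -61.01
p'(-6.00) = 21.08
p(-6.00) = -61.01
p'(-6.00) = 21.08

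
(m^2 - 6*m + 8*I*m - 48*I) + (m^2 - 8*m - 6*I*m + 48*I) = 2*m^2 - 14*m + 2*I*m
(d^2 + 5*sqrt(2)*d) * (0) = 0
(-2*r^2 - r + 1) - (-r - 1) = 2 - 2*r^2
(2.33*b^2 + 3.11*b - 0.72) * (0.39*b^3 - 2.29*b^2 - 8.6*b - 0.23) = 0.9087*b^5 - 4.1228*b^4 - 27.4407*b^3 - 25.6331*b^2 + 5.4767*b + 0.1656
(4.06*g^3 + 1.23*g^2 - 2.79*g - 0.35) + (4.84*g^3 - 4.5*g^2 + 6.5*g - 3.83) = 8.9*g^3 - 3.27*g^2 + 3.71*g - 4.18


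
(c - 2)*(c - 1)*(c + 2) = c^3 - c^2 - 4*c + 4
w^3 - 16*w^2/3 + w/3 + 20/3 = (w - 5)*(w - 4/3)*(w + 1)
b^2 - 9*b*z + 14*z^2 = (b - 7*z)*(b - 2*z)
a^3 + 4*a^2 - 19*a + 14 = (a - 2)*(a - 1)*(a + 7)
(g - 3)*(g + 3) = g^2 - 9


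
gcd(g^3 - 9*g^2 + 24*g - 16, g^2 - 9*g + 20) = g - 4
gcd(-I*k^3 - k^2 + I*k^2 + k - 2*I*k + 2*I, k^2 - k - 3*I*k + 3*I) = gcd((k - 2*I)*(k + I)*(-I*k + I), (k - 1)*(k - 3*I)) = k - 1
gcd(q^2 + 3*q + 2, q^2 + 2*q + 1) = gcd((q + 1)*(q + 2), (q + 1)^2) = q + 1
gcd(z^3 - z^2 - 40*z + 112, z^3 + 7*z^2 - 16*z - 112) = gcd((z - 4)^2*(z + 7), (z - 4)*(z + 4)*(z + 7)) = z^2 + 3*z - 28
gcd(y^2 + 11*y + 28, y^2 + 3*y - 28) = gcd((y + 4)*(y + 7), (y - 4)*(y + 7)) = y + 7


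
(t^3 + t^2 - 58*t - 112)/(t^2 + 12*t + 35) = (t^2 - 6*t - 16)/(t + 5)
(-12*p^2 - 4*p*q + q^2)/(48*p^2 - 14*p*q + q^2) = (-2*p - q)/(8*p - q)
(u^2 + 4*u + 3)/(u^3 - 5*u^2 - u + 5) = (u + 3)/(u^2 - 6*u + 5)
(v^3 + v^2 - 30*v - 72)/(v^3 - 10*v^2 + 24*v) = (v^2 + 7*v + 12)/(v*(v - 4))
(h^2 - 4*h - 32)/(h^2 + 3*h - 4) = (h - 8)/(h - 1)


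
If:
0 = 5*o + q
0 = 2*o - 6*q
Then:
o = 0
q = 0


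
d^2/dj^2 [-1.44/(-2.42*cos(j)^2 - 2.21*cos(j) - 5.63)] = (-33.732864*(1 - cos(j)^2)^2 - 23.104224*cos(j)^3 + 54.57816*cos(j)^2 + 64.12536*cos(j) + 8.56022399999999)/(2.42*cos(j)^2 + 2.21*cos(j) + 5.63)^3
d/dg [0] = 0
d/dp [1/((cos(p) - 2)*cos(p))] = 2*(-sin(p)/cos(p)^2 + tan(p))/(cos(p) - 2)^2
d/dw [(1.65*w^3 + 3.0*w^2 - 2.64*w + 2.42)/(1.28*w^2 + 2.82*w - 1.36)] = (2.112*w^4 + 9.306*w^3 + 5.1072*w^2 - 14.3552*w - 3.234)/(1.6384*w^4 + 7.2192*w^3 + 4.4708*w^2 - 7.6704*w + 1.8496)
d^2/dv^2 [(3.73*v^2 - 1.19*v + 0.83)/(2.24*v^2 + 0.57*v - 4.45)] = (2.8421709430404e-14*v^4 - 21.466816*v^3 + 248.071488*v^2 - 64.813056*v + 158.775994)/(11.239424*v^6 + 8.580096*v^5 - 64.801632*v^4 - 33.905367*v^3 + 128.735385*v^2 + 33.862275*v - 88.121125)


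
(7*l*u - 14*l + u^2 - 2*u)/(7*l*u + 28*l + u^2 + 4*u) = (u - 2)/(u + 4)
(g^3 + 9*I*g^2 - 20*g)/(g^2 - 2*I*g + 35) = g*(g + 4*I)/(g - 7*I)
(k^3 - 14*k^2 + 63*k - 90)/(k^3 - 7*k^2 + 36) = (k - 5)/(k + 2)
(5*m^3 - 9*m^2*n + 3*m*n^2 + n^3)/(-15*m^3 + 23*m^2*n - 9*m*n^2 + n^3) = (-5*m^2 + 4*m*n + n^2)/(15*m^2 - 8*m*n + n^2)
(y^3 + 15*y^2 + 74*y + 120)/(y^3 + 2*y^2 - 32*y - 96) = (y^2 + 11*y + 30)/(y^2 - 2*y - 24)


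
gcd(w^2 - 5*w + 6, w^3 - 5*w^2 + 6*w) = w^2 - 5*w + 6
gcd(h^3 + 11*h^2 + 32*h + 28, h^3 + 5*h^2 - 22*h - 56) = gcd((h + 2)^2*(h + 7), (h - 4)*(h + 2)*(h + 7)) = h^2 + 9*h + 14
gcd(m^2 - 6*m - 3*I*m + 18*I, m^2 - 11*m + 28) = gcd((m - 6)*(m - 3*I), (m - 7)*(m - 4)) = 1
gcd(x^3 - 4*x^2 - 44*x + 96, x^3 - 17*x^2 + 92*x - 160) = x - 8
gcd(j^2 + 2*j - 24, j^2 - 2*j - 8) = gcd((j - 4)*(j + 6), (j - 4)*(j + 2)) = j - 4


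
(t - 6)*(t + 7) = t^2 + t - 42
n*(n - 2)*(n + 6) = n^3 + 4*n^2 - 12*n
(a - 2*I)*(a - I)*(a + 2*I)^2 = a^4 + I*a^3 + 6*a^2 + 4*I*a + 8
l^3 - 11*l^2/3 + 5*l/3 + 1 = (l - 3)*(l - 1)*(l + 1/3)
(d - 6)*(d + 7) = d^2 + d - 42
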